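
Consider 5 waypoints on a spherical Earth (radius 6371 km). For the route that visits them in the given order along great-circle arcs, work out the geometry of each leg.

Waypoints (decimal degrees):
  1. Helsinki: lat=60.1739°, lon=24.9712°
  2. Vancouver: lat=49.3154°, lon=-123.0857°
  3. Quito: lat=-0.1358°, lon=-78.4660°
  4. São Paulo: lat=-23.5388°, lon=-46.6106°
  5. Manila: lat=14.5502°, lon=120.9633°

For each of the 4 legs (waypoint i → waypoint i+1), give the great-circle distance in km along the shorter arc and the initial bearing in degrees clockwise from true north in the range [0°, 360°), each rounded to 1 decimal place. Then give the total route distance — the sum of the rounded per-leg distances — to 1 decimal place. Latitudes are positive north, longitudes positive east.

Leg 1: dist=7505.3 km, bearing=338.1°
Leg 2: dist=6946.4 km, bearing=127.6°
Leg 3: dist=4311.2 km, bearing=129.4°
Leg 4: dist=18372.1 km, bearing=125.2°
Total: 37135.0 km

Leg 1: φ1=1.0502327, φ2=0.8607161, Δφ=-0.1895166, Δλ=-2.5840804 rad; a=sin²(Δφ/2)+cosφ1·cosφ2·sin²(Δλ/2)=0.3086359820; c=2·atan2(√a, √(1-a))=1.178048966; dist=6371·c=7505.34996 ≈ 7505.3 km; running total=7505.3 km
Leg 1 bearing: y=sinΔλ·cosφ2=-0.34490232, x=cosφ1·sinφ2-sinφ1·cosφ2·cosΔλ=0.85706571; θ=atan2(y, x)=-21.9210° <0 so +360° → 338.0790° ≈ 338.1°
Leg 2: φ1=0.8607161, φ2=-0.0023702, Δφ=-0.8630863, Δλ=0.7787607 rad; a=sin²(Δφ/2)+cosφ1·cosφ2·sin²(Δλ/2)=0.2688950413; c=2·atan2(√a, √(1-a))=1.090310646; dist=6371·c=6946.369 ≈ 6946.4 km; running total=14451.7 km
Leg 2 bearing: y=sinΔλ·cosφ2=0.70239585, x=cosφ1·sinφ2-sinφ1·cosφ2·cosΔλ=-0.54129664; θ=atan2(y, x)=127.6194° ≈ 127.6°
Leg 3: φ1=-0.0023702, φ2=-0.4108296, Δφ=-0.4084594, Δλ=0.5559816 rad; a=sin²(Δφ/2)+cosφ1·cosφ2·sin²(Δλ/2)=0.1101750614; c=2·atan2(√a, √(1-a))=0.676689813; dist=6371·c=4311.191 ≈ 4311.2 km; running total=18762.9 km
Leg 3 bearing: y=sinΔλ·cosφ2=0.48386088, x=cosφ1·sinφ2-sinφ1·cosφ2·cosΔλ=-0.39752322; θ=atan2(y, x)=129.4053° ≈ 129.4°
Leg 4: φ1=-0.4108296, φ2=0.2539489, Δφ=0.6647785, Δλ=2.9247163 rad; a=sin²(Δφ/2)+cosφ1·cosφ2·sin²(Δλ/2)=0.9834659247; c=2·atan2(√a, √(1-a))=2.883708860; dist=6371·c=18372.109 ≈ 18372.1 km; running total=37135.0 km
Leg 4 bearing: y=sinΔλ·cosφ2=0.20827893, x=cosφ1·sinφ2-sinφ1·cosφ2·cosΔλ=-0.14718250; θ=atan2(y, x)=125.2473° ≈ 125.2°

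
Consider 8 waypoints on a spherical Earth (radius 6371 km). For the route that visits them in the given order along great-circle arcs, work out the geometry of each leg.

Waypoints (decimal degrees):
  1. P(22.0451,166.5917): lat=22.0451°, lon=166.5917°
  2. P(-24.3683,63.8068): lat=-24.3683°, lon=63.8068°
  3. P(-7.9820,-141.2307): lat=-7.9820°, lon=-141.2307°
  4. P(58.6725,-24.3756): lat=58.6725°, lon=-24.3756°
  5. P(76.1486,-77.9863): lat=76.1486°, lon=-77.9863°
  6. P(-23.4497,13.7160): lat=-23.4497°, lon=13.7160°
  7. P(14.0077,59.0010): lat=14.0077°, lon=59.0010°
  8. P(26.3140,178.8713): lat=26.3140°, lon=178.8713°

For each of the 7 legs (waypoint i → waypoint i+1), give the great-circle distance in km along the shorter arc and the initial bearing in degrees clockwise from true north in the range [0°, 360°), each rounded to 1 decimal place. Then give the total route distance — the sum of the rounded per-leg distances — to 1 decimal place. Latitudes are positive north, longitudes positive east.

Leg 1: φ1=0.3847596, φ2=-0.4253071, Δφ=-0.8100666, Δλ=-1.7939349 rad; a=sin²(Δφ/2)+cosφ1·cosφ2·sin²(Δλ/2)=0.6708517416; c=2·atan2(√a, √(1-a))=1.919525215; dist=6371·c=12229.295 ≈ 12229.3 km; running total=12229.3 km
Leg 1 bearing: y=sinΔλ·cosφ2=-0.88832848, x=cosφ1·sinφ2-sinφ1·cosφ2·cosΔλ=-0.30677555; θ=atan2(y, x)=-109.0519° <0 so +360° → 250.9481° ≈ 250.9°
Leg 2: φ1=-0.4253071, φ2=-0.1393122, Δφ=0.2859949, Δλ=-3.5785795 rad; a=sin²(Δφ/2)+cosφ1·cosφ2·sin²(Δλ/2)=0.8800120918; c=2·atan2(√a, √(1-a))=2.434146653; dist=6371·c=15507.948 ≈ 15507.9 km; running total=27737.2 km
Leg 2 bearing: y=sinΔλ·cosφ2=0.41911117, x=cosφ1·sinφ2-sinφ1·cosφ2·cosΔλ=-0.49669817; θ=atan2(y, x)=139.8425° ≈ 139.8°
Leg 3: φ1=-0.1393122, φ2=1.0240283, Δφ=1.1633405, Δλ=2.0395062 rad; a=sin²(Δφ/2)+cosφ1·cosφ2·sin²(Δλ/2)=0.6756061498; c=2·atan2(√a, √(1-a))=1.929661899; dist=6371·c=12293.876 ≈ 12293.9 km; running total=40031.1 km
Leg 3 bearing: y=sinΔλ·cosφ2=0.46385574, x=cosφ1·sinφ2-sinφ1·cosφ2·cosΔλ=0.81331898; θ=atan2(y, x)=29.6972° ≈ 29.7°
Leg 4: φ1=1.0240283, φ2=1.3290438, Δφ=0.3050155, Δλ=-0.9356832 rad; a=sin²(Δφ/2)+cosφ1·cosφ2·sin²(Δλ/2)=0.0483924744; c=2·atan2(√a, √(1-a))=0.443593873; dist=6371·c=2826.137 ≈ 2826.1 km; running total=42857.2 km
Leg 4 bearing: y=sinΔλ·cosφ2=-0.19272178, x=cosφ1·sinφ2-sinφ1·cosφ2·cosΔλ=0.38348519; θ=atan2(y, x)=-26.6820° <0 so +360° → 333.3180° ≈ 333.3°
Leg 5: φ1=1.3290438, φ2=-0.4092745, Δφ=-1.7383183, Δλ=1.6005071 rad; a=sin²(Δφ/2)+cosφ1·cosφ2·sin²(Δλ/2)=0.6964480269; c=2·atan2(√a, √(1-a))=1.974575121; dist=6371·c=12580.018 ≈ 12580.0 km; running total=55437.2 km
Leg 5 bearing: y=sinΔλ·cosφ2=0.91700490, x=cosφ1·sinφ2-sinφ1·cosφ2·cosΔλ=-0.06880917; θ=atan2(y, x)=94.2913° ≈ 94.3°
Leg 6: φ1=-0.4092745, φ2=0.2444805, Δφ=0.6537550, Δλ=0.7903724 rad; a=sin²(Δφ/2)+cosφ1·cosφ2·sin²(Δλ/2)=0.2350228013; c=2·atan2(√a, √(1-a))=1.012249537; dist=6371·c=6449.042 ≈ 6449.0 km; running total=61886.2 km
Leg 6 bearing: y=sinΔλ·cosφ2=0.68948388, x=cosφ1·sinφ2-sinφ1·cosφ2·cosΔλ=0.49372089; θ=atan2(y, x)=54.3946° ≈ 54.4°
Leg 7: φ1=0.2444805, φ2=0.4592659, Δφ=0.2147855, Δλ=2.0921314 rad; a=sin²(Δφ/2)+cosφ1·cosφ2·sin²(Δλ/2)=0.6629279090; c=2·atan2(√a, √(1-a))=1.902713139; dist=6371·c=12122.185 ≈ 12122.2 km; running total=74008.4 km
Leg 7 bearing: y=sinΔλ·cosφ2=0.77729881, x=cosφ1·sinφ2-sinφ1·cosφ2·cosΔλ=0.53816776; θ=atan2(y, x)=55.3030° ≈ 55.3°

Leg 1: dist=12229.3 km, bearing=250.9°
Leg 2: dist=15507.9 km, bearing=139.8°
Leg 3: dist=12293.9 km, bearing=29.7°
Leg 4: dist=2826.1 km, bearing=333.3°
Leg 5: dist=12580.0 km, bearing=94.3°
Leg 6: dist=6449.0 km, bearing=54.4°
Leg 7: dist=12122.2 km, bearing=55.3°
Total: 74008.4 km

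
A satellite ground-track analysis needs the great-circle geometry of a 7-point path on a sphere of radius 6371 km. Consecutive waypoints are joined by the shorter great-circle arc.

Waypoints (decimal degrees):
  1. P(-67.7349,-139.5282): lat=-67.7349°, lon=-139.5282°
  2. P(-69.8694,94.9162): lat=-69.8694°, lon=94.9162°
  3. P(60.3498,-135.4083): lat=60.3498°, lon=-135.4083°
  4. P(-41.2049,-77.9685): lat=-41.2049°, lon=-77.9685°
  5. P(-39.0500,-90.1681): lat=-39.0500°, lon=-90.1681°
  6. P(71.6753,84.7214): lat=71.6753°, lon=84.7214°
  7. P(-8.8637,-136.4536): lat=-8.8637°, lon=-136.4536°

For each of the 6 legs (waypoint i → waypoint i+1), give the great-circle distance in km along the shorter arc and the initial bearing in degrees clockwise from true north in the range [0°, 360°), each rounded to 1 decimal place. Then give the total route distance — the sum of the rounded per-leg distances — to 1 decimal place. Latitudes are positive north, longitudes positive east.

Leg 1: φ1=-1.1821970, φ2=-1.2194511, Δφ=-0.0372541, Δλ=4.0918267 rad; a=sin²(Δφ/2)+cosφ1·cosφ2·sin²(Δλ/2)=0.1034603307; c=2·atan2(√a, √(1-a))=0.654948435; dist=6371·c=4172.676 ≈ 4172.7 km; running total=4172.7 km
Leg 1 bearing: y=sinΔλ·cosφ2=-0.27999289, x=cosφ1·sinφ2-sinφ1·cosφ2·cosΔλ=-0.54095207; θ=atan2(y, x)=-152.6342° <0 so +360° → 207.3658° ≈ 207.4°
Leg 2: φ1=-1.2194511, φ2=1.0533027, Δφ=2.2727538, Δλ=-4.0199209 rad; a=sin²(Δφ/2)+cosφ1·cosφ2·sin²(Δλ/2)=0.9623352418; c=2·atan2(√a, √(1-a))=2.750965611; dist=6371·c=17526.402 ≈ 17526.4 km; running total=21699.1 km
Leg 2 bearing: y=sinΔλ·cosφ2=0.38075973, x=cosφ1·sinφ2-sinφ1·cosφ2·cosΔλ=0.00255382; θ=atan2(y, x)=89.6157° ≈ 89.6°
Leg 3: φ1=1.0533027, φ2=-0.7191612, Δφ=-1.7724639, Δλ=1.0025136 rad; a=sin²(Δφ/2)+cosφ1·cosφ2·sin²(Δλ/2)=0.6860940833; c=2·atan2(√a, √(1-a))=1.952161775; dist=6371·c=12437.223 ≈ 12437.2 km; running total=34136.3 km
Leg 3 bearing: y=sinΔλ·cosφ2=0.63410770, x=cosφ1·sinφ2-sinφ1·cosφ2·cosΔλ=-0.67777827; θ=atan2(y, x)=136.9066° ≈ 136.9°
Leg 4: φ1=-0.7191612, φ2=-0.6815511, Δφ=0.0376101, Δλ=-0.2129232 rad; a=sin²(Δφ/2)+cosφ1·cosφ2·sin²(Δλ/2)=0.0069508668; c=2·atan2(√a, √(1-a))=0.166937493; dist=6371·c=1063.559 ≈ 1063.6 km; running total=35199.9 km
Leg 4 bearing: y=sinΔλ·cosφ2=-0.16410879, x=cosφ1·sinφ2-sinφ1·cosφ2·cosΔλ=0.02604828; θ=atan2(y, x)=-80.9809° <0 so +360° → 279.0191° ≈ 279.0°
Leg 5: φ1=-0.6815511, φ2=1.2509700, Δφ=1.9325211, Δλ=3.0523976 rad; a=sin²(Δφ/2)+cosφ1·cosφ2·sin²(Δλ/2)=0.9206219013; c=2·atan2(√a, √(1-a))=2.570375992; dist=6371·c=16375.865 ≈ 16375.9 km; running total=51575.8 km
Leg 5 bearing: y=sinΔλ·cosφ2=0.02800591, x=cosφ1·sinφ2-sinφ1·cosφ2·cosΔλ=0.53993012; θ=atan2(y, x)=2.9692° ≈ 3.0°
Leg 6: φ1=1.2509700, φ2=-0.1547007, Δφ=-1.4056707, Δλ=-3.8602320 rad; a=sin²(Δφ/2)+cosφ1·cosφ2·sin²(Δλ/2)=0.6900477667; c=2·atan2(√a, √(1-a))=1.960695906; dist=6371·c=12491.594 ≈ 12491.6 km; running total=64067.4 km
Leg 6 bearing: y=sinΔλ·cosφ2=0.65049874, x=cosφ1·sinφ2-sinφ1·cosφ2·cosΔλ=0.65755515; θ=atan2(y, x)=44.6909° ≈ 44.7°

Leg 1: dist=4172.7 km, bearing=207.4°
Leg 2: dist=17526.4 km, bearing=89.6°
Leg 3: dist=12437.2 km, bearing=136.9°
Leg 4: dist=1063.6 km, bearing=279.0°
Leg 5: dist=16375.9 km, bearing=3.0°
Leg 6: dist=12491.6 km, bearing=44.7°
Total: 64067.4 km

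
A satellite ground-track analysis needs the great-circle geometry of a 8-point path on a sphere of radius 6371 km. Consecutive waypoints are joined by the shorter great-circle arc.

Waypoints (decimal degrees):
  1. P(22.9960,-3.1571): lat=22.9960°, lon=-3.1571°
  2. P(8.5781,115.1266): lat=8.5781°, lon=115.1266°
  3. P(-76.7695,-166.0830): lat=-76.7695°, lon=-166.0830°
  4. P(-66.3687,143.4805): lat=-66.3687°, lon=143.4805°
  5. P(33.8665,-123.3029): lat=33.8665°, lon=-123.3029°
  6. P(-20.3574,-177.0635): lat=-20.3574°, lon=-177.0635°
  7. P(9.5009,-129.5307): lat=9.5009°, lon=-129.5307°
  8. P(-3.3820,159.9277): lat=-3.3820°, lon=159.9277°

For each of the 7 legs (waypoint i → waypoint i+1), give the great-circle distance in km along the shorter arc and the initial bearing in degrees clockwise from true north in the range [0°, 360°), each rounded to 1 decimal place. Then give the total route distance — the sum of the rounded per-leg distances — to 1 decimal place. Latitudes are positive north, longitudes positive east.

Leg 1: dist=12443.0 km, bearing=69.8°
Leg 2: dist=10653.4 km, bearing=167.0°
Leg 3: dist=2017.9 km, bearing=277.2°
Leg 4: dist=13560.4 km, bearing=77.7°
Leg 5: dist=8289.9 km, bearing=231.7°
Leg 6: dist=6167.6 km, bearing=62.0°
Leg 7: dist=7944.1 km, bearing=263.1°
Total: 61076.3 km

Leg 1: φ1=0.4013559, φ2=0.1497161, Δφ=-0.2516398, Δλ=2.0644400 rad; a=sin²(Δφ/2)+cosφ1·cosφ2·sin²(Δλ/2)=0.6865163007; c=2·atan2(√a, √(1-a))=1.953071738; dist=6371·c=12443.020 ≈ 12443.0 km; running total=12443.0 km
Leg 1 bearing: y=sinΔλ·cosφ2=0.87076119, x=cosφ1·sinφ2-sinφ1·cosφ2·cosΔλ=0.32034610; θ=atan2(y, x)=69.8018° ≈ 69.8°
Leg 2: φ1=0.1497161, φ2=-1.3398805, Δφ=-1.4895966, Δλ=-4.9080334 rad; a=sin²(Δφ/2)+cosφ1·cosφ2·sin²(Δλ/2)=0.5506021008; c=2·atan2(√a, √(1-a))=1.672174090; dist=6371·c=10653.421 ≈ 10653.4 km; running total=23096.4 km
Leg 2 bearing: y=sinΔλ·cosφ2=0.22450287, x=cosφ1·sinφ2-sinφ1·cosφ2·cosΔλ=-0.96920389; θ=atan2(y, x)=166.9582° ≈ 167.0°
Leg 3: φ1=-1.3398805, φ2=-1.1583523, Δφ=0.1815282, Δλ=5.4029023 rad; a=sin²(Δφ/2)+cosφ1·cosφ2·sin²(Δλ/2)=0.0248697854; c=2·atan2(√a, √(1-a))=0.316725327; dist=6371·c=2017.857 ≈ 2017.9 km; running total=25114.3 km
Leg 3 bearing: y=sinΔλ·cosφ2=-0.30902261, x=cosφ1·sinφ2-sinφ1·cosφ2·cosΔλ=0.03886054; θ=atan2(y, x)=-82.8325° <0 so +360° → 277.1675° ≈ 277.2°
Leg 4: φ1=-1.1583523, φ2=0.5910819, Δφ=1.7494343, Δλ=-4.6562487 rad; a=sin²(Δφ/2)+cosφ1·cosφ2·sin²(Δλ/2)=0.7646030177; c=2·atan2(√a, √(1-a))=2.128460884; dist=6371·c=13560.424 ≈ 13560.4 km; running total=38674.7 km
Leg 4 bearing: y=sinΔλ·cosφ2=0.82903009, x=cosφ1·sinφ2-sinφ1·cosφ2·cosΔλ=0.18069333; θ=atan2(y, x)=77.7043° ≈ 77.7°
Leg 5: φ1=0.5910819, φ2=-0.3553037, Δφ=-0.9463856, Δλ=-0.9382995 rad; a=sin²(Δφ/2)+cosφ1·cosφ2·sin²(Δλ/2)=0.3668262544; c=2·atan2(√a, √(1-a))=1.301194683; dist=6371·c=8289.911 ≈ 8289.9 km; running total=46964.6 km
Leg 5 bearing: y=sinΔλ·cosφ2=-0.75617735, x=cosφ1·sinφ2-sinφ1·cosφ2·cosΔλ=-0.59770798; θ=atan2(y, x)=-128.3240° <0 so +360° → 231.6760° ≈ 231.7°
Leg 6: φ1=-0.3553037, φ2=0.1658220, Δφ=0.5211256, Δλ=0.8296039 rad; a=sin²(Δφ/2)+cosφ1·cosφ2·sin²(Δλ/2)=0.2165532602; c=2·atan2(√a, √(1-a))=0.968066391; dist=6371·c=6167.551 ≈ 6167.6 km; running total=53132.2 km
Leg 6 bearing: y=sinΔλ·cosφ2=0.72754544, x=cosφ1·sinφ2-sinφ1·cosφ2·cosΔλ=0.38640577; θ=atan2(y, x)=62.0268° ≈ 62.0°
Leg 7: φ1=0.1658220, φ2=-0.0590270, Δφ=-0.2248490, Δλ=5.0520021 rad; a=sin²(Δφ/2)+cosφ1·cosφ2·sin²(Δλ/2)=0.3408784047; c=2·atan2(√a, √(1-a))=1.246920574; dist=6371·c=7944.131 ≈ 7944.1 km; running total=61076.3 km
Leg 7 bearing: y=sinΔλ·cosφ2=-0.94124149, x=cosφ1·sinφ2-sinφ1·cosφ2·cosΔλ=-0.11307401; θ=atan2(y, x)=-96.8503° <0 so +360° → 263.1497° ≈ 263.1°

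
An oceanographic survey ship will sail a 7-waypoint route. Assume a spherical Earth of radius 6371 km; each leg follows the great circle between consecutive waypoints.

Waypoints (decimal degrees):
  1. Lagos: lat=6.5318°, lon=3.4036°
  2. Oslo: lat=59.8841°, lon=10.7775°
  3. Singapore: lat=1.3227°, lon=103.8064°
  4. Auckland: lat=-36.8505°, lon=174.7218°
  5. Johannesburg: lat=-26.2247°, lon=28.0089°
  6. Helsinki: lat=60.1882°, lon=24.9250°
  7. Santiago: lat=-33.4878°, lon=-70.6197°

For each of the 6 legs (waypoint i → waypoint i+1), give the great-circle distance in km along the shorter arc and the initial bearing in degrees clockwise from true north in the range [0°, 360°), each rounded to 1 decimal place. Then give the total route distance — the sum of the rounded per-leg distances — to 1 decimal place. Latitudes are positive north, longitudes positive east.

Leg 1: dist=5965.2 km, bearing=4.6°
Leg 2: dist=10049.2 km, bearing=86.7°
Leg 3: dist=8412.7 km, bearing=128.7°
Leg 4: dist=12184.2 km, bearing=211.5°
Leg 5: dist=9612.8 km, bearing=358.5°
Leg 6: dist=13482.6 km, bearing=256.2°
Total: 59706.7 km

Leg 1: φ1=0.1140014, φ2=1.0451747, Δφ=0.9311733, Δλ=0.1286988 rad; a=sin²(Δφ/2)+cosφ1·cosφ2·sin²(Δλ/2)=0.2036148237; c=2·atan2(√a, √(1-a))=0.936301979; dist=6371·c=5965.180 ≈ 5965.2 km; running total=5965.2 km
Leg 1 bearing: y=sinΔλ·cosφ2=0.06439663, x=cosφ1·sinφ2-sinφ1·cosφ2·cosΔλ=0.80279286; θ=atan2(y, x)=4.5862° ≈ 4.6°
Leg 2: φ1=1.0451747, φ2=0.0230855, Δφ=-1.0220892, Δλ=1.6236606 rad; a=sin²(Δφ/2)+cosφ1·cosφ2·sin²(Δλ/2)=0.5032689184; c=2·atan2(√a, √(1-a))=1.577334210; dist=6371·c=10049.196 ≈ 10049.2 km; running total=16014.4 km
Leg 2 bearing: y=sinΔλ·cosφ2=0.99833692, x=cosφ1·sinφ2-sinφ1·cosφ2·cosΔλ=0.05727690; θ=atan2(y, x)=86.7164° ≈ 86.7°
Leg 3: φ1=0.0230855, φ2=-0.6431626, Δφ=-0.6662480, Δλ=1.2377072 rad; a=sin²(Δφ/2)+cosφ1·cosφ2·sin²(Δλ/2)=0.3761379950; c=2·atan2(√a, √(1-a))=1.320465993; dist=6371·c=8412.689 ≈ 8412.7 km; running total=24427.1 km
Leg 3 bearing: y=sinΔλ·cosφ2=0.75622139, x=cosφ1·sinφ2-sinφ1·cosφ2·cosΔλ=-0.60560881; θ=atan2(y, x)=128.6890° ≈ 128.7°
Leg 4: φ1=-0.6431626, φ2=-0.4577074, Δφ=0.1854552, Δλ=-2.5606232 rad; a=sin²(Δφ/2)+cosφ1·cosφ2·sin²(Δλ/2)=0.6675229574; c=2·atan2(√a, √(1-a))=1.912450288; dist=6371·c=12184.221 ≈ 12184.2 km; running total=36611.3 km
Leg 4 bearing: y=sinΔλ·cosφ2=-0.49234195, x=cosφ1·sinφ2-sinφ1·cosφ2·cosΔλ=-0.80333283; θ=atan2(y, x)=-148.4969° <0 so +360° → 211.5031° ≈ 211.5°
Leg 5: φ1=-0.4577074, φ2=1.0504823, Δφ=1.5081896, Δλ=-0.0538242 rad; a=sin²(Δφ/2)+cosφ1·cosφ2·sin²(Δλ/2)=0.4690400205; c=2·atan2(√a, √(1-a))=1.508836732; dist=6371·c=9612.799 ≈ 9612.8 km; running total=46224.1 km
Leg 5 bearing: y=sinΔλ·cosφ2=-0.02674593, x=cosφ1·sinφ2-sinφ1·cosφ2·cosΔλ=0.99772269; θ=atan2(y, x)=-1.5356° <0 so +360° → 358.4644° ≈ 358.5°
Leg 6: φ1=1.0504823, φ2=-0.5844724, Δφ=-1.6349546, Δλ=-1.6675696 rad; a=sin²(Δφ/2)+cosφ1·cosφ2·sin²(Δλ/2)=0.7594017418; c=2·atan2(√a, √(1-a))=2.116247074; dist=6371·c=13482.610 ≈ 13482.6 km; running total=59706.7 km
Leg 6 bearing: y=sinΔλ·cosφ2=-0.83010113, x=cosφ1·sinφ2-sinφ1·cosφ2·cosΔλ=-0.20438950; θ=atan2(y, x)=-103.8324° <0 so +360° → 256.1676° ≈ 256.2°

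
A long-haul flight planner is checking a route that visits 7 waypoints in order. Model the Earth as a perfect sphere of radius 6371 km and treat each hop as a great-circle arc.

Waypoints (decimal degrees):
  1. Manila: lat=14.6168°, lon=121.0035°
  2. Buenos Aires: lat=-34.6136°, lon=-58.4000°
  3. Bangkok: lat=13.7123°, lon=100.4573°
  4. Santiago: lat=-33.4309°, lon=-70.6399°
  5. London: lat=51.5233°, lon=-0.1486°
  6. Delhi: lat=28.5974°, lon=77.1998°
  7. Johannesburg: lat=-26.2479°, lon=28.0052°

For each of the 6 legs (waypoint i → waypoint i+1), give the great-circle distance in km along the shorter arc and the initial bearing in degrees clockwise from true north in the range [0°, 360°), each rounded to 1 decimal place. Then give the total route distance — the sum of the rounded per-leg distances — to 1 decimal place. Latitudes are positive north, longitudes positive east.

Leg 1: φ1=0.2551113, φ2=-0.6041213, Δφ=-0.8592326, Δλ=-3.1311818 rad; a=sin²(Δφ/2)+cosφ1·cosφ2·sin²(Δλ/2)=0.9698342820; c=2·atan2(√a, √(1-a))=2.792456473; dist=6371·c=17790.740 ≈ 17790.7 km; running total=17790.7 km
Leg 1 bearing: y=sinΔλ·cosφ2=-0.00856802, x=cosφ1·sinφ2-sinφ1·cosφ2·cosΔλ=-0.34197892; θ=atan2(y, x)=-178.5648° <0 so +360° → 181.4352° ≈ 181.4°
Leg 2: φ1=-0.6041213, φ2=0.2393248, Δφ=0.8434461, Δλ=2.7725829 rad; a=sin²(Δφ/2)+cosφ1·cosφ2·sin²(Δλ/2)=0.9401875128; c=2·atan2(√a, √(1-a))=2.647448677; dist=6371·c=16866.896 ≈ 16866.9 km; running total=34657.6 km
Leg 2 bearing: y=sinΔλ·cosφ2=0.35041165, x=cosφ1·sinφ2-sinφ1·cosφ2·cosΔλ=-0.31961147; θ=atan2(y, x)=132.3680° ≈ 132.4°
Leg 3: φ1=0.2393248, φ2=-0.5834793, Δφ=-0.8228041, Δλ=-2.9862095 rad; a=sin²(Δφ/2)+cosφ1·cosφ2·sin²(Δλ/2)=0.9657966084; c=2·atan2(√a, √(1-a))=2.769567801; dist=6371·c=17644.916 ≈ 17644.9 km; running total=52302.5 km
Leg 3 bearing: y=sinΔλ·cosφ2=-0.12915398, x=cosφ1·sinφ2-sinφ1·cosφ2·cosΔλ=-0.33978424; θ=atan2(y, x)=-159.1879° <0 so +360° → 200.8121° ≈ 200.8°
Leg 4: φ1=-0.5834793, φ2=0.8992512, Δφ=1.4827305, Δλ=1.2303053 rad; a=sin²(Δφ/2)+cosφ1·cosφ2·sin²(Δλ/2)=0.6289487101; c=2·atan2(√a, √(1-a))=1.831641700; dist=6371·c=11669.389 ≈ 11669.4 km; running total=63971.9 km
Leg 4 bearing: y=sinΔλ·cosφ2=0.58647653, x=cosφ1·sinφ2-sinφ1·cosφ2·cosΔλ=0.76781130; θ=atan2(y, x)=37.3736° ≈ 37.4°
Leg 5: φ1=0.8992512, φ2=0.4991188, Δφ=-0.4001324, Δλ=1.3499843 rad; a=sin²(Δφ/2)+cosφ1·cosφ2·sin²(Δλ/2)=0.2528160224; c=2·atan2(√a, √(1-a))=1.053688758; dist=6371·c=6713.051 ≈ 6713.1 km; running total=70685.0 km
Leg 5 bearing: y=sinΔλ·cosφ2=0.85668666, x=cosφ1·sinφ2-sinφ1·cosφ2·cosΔλ=0.14726944; θ=atan2(y, x)=80.2459° ≈ 80.2°
Leg 6: φ1=0.4991188, φ2=-0.4581123, Δφ=-0.9572311, Δλ=-0.8586077 rad; a=sin²(Δφ/2)+cosφ1·cosφ2·sin²(Δλ/2)=0.3485397817; c=2·atan2(√a, √(1-a))=1.263040744; dist=6371·c=8046.833 ≈ 8046.8 km; running total=78731.8 km
Leg 6 bearing: y=sinΔλ·cosφ2=-0.67888527, x=cosφ1·sinφ2-sinφ1·cosφ2·cosΔλ=-0.66884528; θ=atan2(y, x)=-134.5732° <0 so +360° → 225.4268° ≈ 225.4°

Leg 1: dist=17790.7 km, bearing=181.4°
Leg 2: dist=16866.9 km, bearing=132.4°
Leg 3: dist=17644.9 km, bearing=200.8°
Leg 4: dist=11669.4 km, bearing=37.4°
Leg 5: dist=6713.1 km, bearing=80.2°
Leg 6: dist=8046.8 km, bearing=225.4°
Total: 78731.8 km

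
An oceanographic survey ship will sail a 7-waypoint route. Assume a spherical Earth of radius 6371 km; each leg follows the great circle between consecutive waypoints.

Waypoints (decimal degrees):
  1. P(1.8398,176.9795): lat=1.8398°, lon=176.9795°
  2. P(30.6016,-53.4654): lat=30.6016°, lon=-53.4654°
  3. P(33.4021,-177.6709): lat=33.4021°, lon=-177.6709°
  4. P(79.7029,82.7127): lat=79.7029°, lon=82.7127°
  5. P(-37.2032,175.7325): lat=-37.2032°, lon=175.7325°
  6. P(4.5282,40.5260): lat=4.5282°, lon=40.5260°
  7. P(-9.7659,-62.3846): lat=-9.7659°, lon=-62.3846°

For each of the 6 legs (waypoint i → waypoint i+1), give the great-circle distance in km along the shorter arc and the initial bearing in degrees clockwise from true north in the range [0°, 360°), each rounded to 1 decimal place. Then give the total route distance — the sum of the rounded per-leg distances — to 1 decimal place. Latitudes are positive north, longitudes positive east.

Leg 1: φ1=0.0321106, φ2=0.5340987, Δφ=0.5019881, Δλ=-4.0220222 rad; a=sin²(Δφ/2)+cosφ1·cosφ2·sin²(Δλ/2)=0.7657512675; c=2·atan2(√a, √(1-a))=2.131169738; dist=6371·c=13577.682 ≈ 13577.7 km; running total=13577.7 km
Leg 1 bearing: y=sinΔλ·cosφ2=0.66363192, x=cosφ1·sinφ2-sinφ1·cosφ2·cosΔλ=0.52640073; θ=atan2(y, x)=51.5781° ≈ 51.6°
Leg 2: φ1=0.5340987, φ2=0.5829766, Δφ=0.0488779, Δλ=-2.1677949 rad; a=sin²(Δφ/2)+cosφ1·cosφ2·sin²(Δλ/2)=0.5618505216; c=2·atan2(√a, √(1-a))=1.694815040; dist=6371·c=10797.667 ≈ 10797.7 km; running total=24375.4 km
Leg 2 bearing: y=sinΔλ·cosφ2=-0.69042472, x=cosφ1·sinφ2-sinφ1·cosφ2·cosΔλ=0.71274944; θ=atan2(y, x)=-44.0885° <0 so +360° → 315.9115° ≈ 315.9°
Leg 3: φ1=0.5829766, φ2=1.3910780, Δφ=0.8081014, Δλ=4.5445511 rad; a=sin²(Δφ/2)+cosφ1·cosφ2·sin²(Δλ/2)=0.2416418708; c=2·atan2(√a, √(1-a))=1.027785280; dist=6371·c=6548.020 ≈ 6548.0 km; running total=30923.4 km
Leg 3 bearing: y=sinΔλ·cosφ2=-0.17624063, x=cosφ1·sinφ2-sinφ1·cosφ2·cosΔλ=0.83782071; θ=atan2(y, x)=-11.8793° <0 so +360° → 348.1207° ≈ 348.1°
Leg 4: φ1=1.3910780, φ2=-0.6493183, Δφ=-2.0403964, Δλ=1.6235018 rad; a=sin²(Δφ/2)+cosφ1·cosφ2·sin²(Δλ/2)=0.8012028802; c=2·atan2(√a, √(1-a))=2.217308040; dist=6371·c=14126.470 ≈ 14126.5 km; running total=45049.9 km
Leg 4 bearing: y=sinΔλ·cosφ2=0.79539013, x=cosφ1·sinφ2-sinφ1·cosφ2·cosΔλ=-0.06679706; θ=atan2(y, x)=94.8004° ≈ 94.8°
Leg 5: φ1=-0.6493183, φ2=0.0790320, Δφ=0.7283503, Δλ=-2.3597986 rad; a=sin²(Δφ/2)+cosφ1·cosφ2·sin²(Δλ/2)=0.8056030826; c=2·atan2(√a, √(1-a))=2.228379976; dist=6371·c=14197.009 ≈ 14197.0 km; running total=59246.9 km
Leg 5 bearing: y=sinΔλ·cosφ2=-0.70235451, x=cosφ1·sinφ2-sinφ1·cosφ2·cosΔλ=-0.36486321; θ=atan2(y, x)=-117.4512° <0 so +360° → 242.5488° ≈ 242.5°
Leg 6: φ1=0.0790320, φ2=-0.1704471, Δφ=-0.2494791, Δλ=-1.7961288 rad; a=sin²(Δφ/2)+cosφ1·cosφ2·sin²(Δλ/2)=0.6164485530; c=2·atan2(√a, √(1-a))=1.805851977; dist=6371·c=11505.083 ≈ 11505.1 km; running total=70752.0 km
Leg 6 bearing: y=sinΔλ·cosφ2=-0.96059523, x=cosφ1·sinφ2-sinφ1·cosφ2·cosΔλ=-0.15170937; θ=atan2(y, x)=-98.9747° <0 so +360° → 261.0253° ≈ 261.0°

Leg 1: dist=13577.7 km, bearing=51.6°
Leg 2: dist=10797.7 km, bearing=315.9°
Leg 3: dist=6548.0 km, bearing=348.1°
Leg 4: dist=14126.5 km, bearing=94.8°
Leg 5: dist=14197.0 km, bearing=242.5°
Leg 6: dist=11505.1 km, bearing=261.0°
Total: 70752.0 km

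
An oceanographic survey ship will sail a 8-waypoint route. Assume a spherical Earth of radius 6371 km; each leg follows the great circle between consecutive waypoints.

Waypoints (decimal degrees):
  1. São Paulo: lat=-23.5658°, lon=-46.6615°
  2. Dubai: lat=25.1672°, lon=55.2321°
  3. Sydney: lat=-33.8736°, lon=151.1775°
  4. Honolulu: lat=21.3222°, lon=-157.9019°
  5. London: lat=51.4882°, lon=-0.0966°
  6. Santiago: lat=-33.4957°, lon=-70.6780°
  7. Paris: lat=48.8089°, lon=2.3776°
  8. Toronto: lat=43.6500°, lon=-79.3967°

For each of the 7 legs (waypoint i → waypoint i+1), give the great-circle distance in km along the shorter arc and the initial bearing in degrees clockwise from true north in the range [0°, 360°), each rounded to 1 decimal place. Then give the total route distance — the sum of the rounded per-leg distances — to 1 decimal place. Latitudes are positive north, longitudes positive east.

Leg 1: dist=12224.5 km, bearing=70.4°
Leg 2: dist=12048.2 km, bearing=119.5°
Leg 3: dist=8166.9 km, bearing=49.0°
Leg 4: dist=11634.2 km, bearing=14.1°
Leg 5: dist=11677.9 km, bearing=234.5°
Leg 6: dist=11651.8 km, bearing=40.7°
Leg 7: dist=6006.0 km, bearing=297.7°
Total: 73409.5 km

Leg 1: φ1=-0.4113008, φ2=0.4392505, Δφ=0.8505513, Δλ=1.7783788 rad; a=sin²(Δφ/2)+cosφ1·cosφ2·sin²(Δλ/2)=0.6704971821; c=2·atan2(√a, √(1-a))=1.918770782; dist=6371·c=12224.489 ≈ 12224.5 km; running total=12224.5 km
Leg 1 bearing: y=sinΔλ·cosφ2=0.88564060, x=cosφ1·sinφ2-sinφ1·cosφ2·cosΔλ=0.31521987; θ=atan2(y, x)=70.4082° ≈ 70.4°
Leg 2: φ1=0.4392505, φ2=-0.5912058, Δφ=-1.0304564, Δλ=1.6745631 rad; a=sin²(Δφ/2)+cosφ1·cosφ2·sin²(Δλ/2)=0.6574303272; c=2·atan2(√a, √(1-a))=1.891106164; dist=6371·c=12048.237 ≈ 12048.2 km; running total=24272.7 km
Leg 2 bearing: y=sinΔλ·cosφ2=0.82580321, x=cosφ1·sinφ2-sinφ1·cosφ2·cosΔλ=-0.46788013; θ=atan2(y, x)=119.5348° ≈ 119.5°
Leg 3: φ1=-0.5912058, φ2=0.3721426, Δφ=0.9633484, Δλ=-5.3944532 rad; a=sin²(Δφ/2)+cosφ1·cosφ2·sin²(Δλ/2)=0.3575456466; c=2·atan2(√a, √(1-a))=1.281885141; dist=6371·c=8166.890 ≈ 8166.9 km; running total=32439.6 km
Leg 3 bearing: y=sinΔλ·cosφ2=0.72313753, x=cosφ1·sinφ2-sinφ1·cosφ2·cosΔλ=0.62920516; θ=atan2(y, x)=48.9733° ≈ 49.0°
Leg 4: φ1=0.3721426, φ2=0.8986386, Δφ=0.5264960, Δλ=2.7542221 rad; a=sin²(Δφ/2)+cosφ1·cosφ2·sin²(Δλ/2)=0.6262779318; c=2·atan2(√a, √(1-a))=1.826117170; dist=6371·c=11634.192 ≈ 11634.2 km; running total=44073.8 km
Leg 4 bearing: y=sinΔλ·cosφ2=0.23521898, x=cosφ1·sinφ2-sinφ1·cosφ2·cosΔλ=0.93855611; θ=atan2(y, x)=14.0696° ≈ 14.1°
Leg 5: φ1=0.8986386, φ2=-0.5846103, Δφ=-1.4832489, Δλ=-1.2318778 rad; a=sin²(Δφ/2)+cosφ1·cosφ2·sin²(Δλ/2)=0.6295957844; c=2·atan2(√a, √(1-a))=1.832981399; dist=6371·c=11677.924 ≈ 11677.9 km; running total=55751.7 km
Leg 5 bearing: y=sinΔλ·cosφ2=-0.78648911, x=cosφ1·sinφ2-sinφ1·cosφ2·cosΔλ=-0.56058417; θ=atan2(y, x)=-125.4801° <0 so +360° → 234.5199° ≈ 234.5°
Leg 6: φ1=-0.5846103, φ2=0.8518760, Δφ=1.4364863, Δλ=1.2750608 rad; a=sin²(Δφ/2)+cosφ1·cosφ2·sin²(Δλ/2)=0.6276168561; c=2·atan2(√a, √(1-a))=1.828885740; dist=6371·c=11651.831 ≈ 11651.8 km; running total=67403.5 km
Leg 6 bearing: y=sinΔλ·cosφ2=0.62998264, x=cosφ1·sinφ2-sinφ1·cosφ2·cosΔλ=0.73346958; θ=atan2(y, x)=40.6595° ≈ 40.7°
Leg 7: φ1=0.8518760, φ2=0.7618362, Δφ=-0.0900398, Δλ=-1.4272308 rad; a=sin²(Δφ/2)+cosφ1·cosφ2·sin²(Δλ/2)=0.2061982539; c=2·atan2(√a, √(1-a))=0.942702445; dist=6371·c=6005.957 ≈ 6006.0 km; running total=73409.5 km
Leg 7 bearing: y=sinΔλ·cosφ2=-0.71612581, x=cosφ1·sinφ2-sinφ1·cosφ2·cosΔλ=0.37667754; θ=atan2(y, x)=-62.2559° <0 so +360° → 297.7441° ≈ 297.7°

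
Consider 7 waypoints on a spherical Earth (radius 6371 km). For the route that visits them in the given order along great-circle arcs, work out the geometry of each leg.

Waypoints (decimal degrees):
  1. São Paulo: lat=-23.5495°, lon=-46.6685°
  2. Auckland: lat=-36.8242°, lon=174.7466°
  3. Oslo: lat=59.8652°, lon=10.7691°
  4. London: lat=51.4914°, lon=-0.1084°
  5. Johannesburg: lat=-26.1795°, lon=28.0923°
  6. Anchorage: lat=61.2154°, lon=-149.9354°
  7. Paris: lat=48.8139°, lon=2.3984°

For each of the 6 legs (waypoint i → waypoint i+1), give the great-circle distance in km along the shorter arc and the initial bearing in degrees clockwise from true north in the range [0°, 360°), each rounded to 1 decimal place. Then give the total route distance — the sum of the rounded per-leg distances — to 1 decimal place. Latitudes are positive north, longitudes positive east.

Leg 1: dist=12021.3 km, bearing=213.9°
Leg 2: dist=17209.8 km, bearing=341.0°
Leg 3: dist=1151.1 km, bearing=220.8°
Leg 4: dist=9066.3 km, bearing=154.6°
Leg 5: dist=16116.4 km, bearing=358.3°
Leg 6: dist=7532.7 km, bearing=19.3°
Total: 63097.6 km

Leg 1: φ1=-0.4110163, φ2=-0.6427035, Δφ=-0.2316872, Δλ=3.8644225 rad; a=sin²(Δφ/2)+cosφ1·cosφ2·sin²(Δλ/2)=0.6554209313; c=2·atan2(√a, √(1-a))=1.886874972; dist=6371·c=12021.280 ≈ 12021.3 km; running total=12021.3 km
Leg 1 bearing: y=sinΔλ·cosφ2=-0.52952402, x=cosφ1·sinφ2-sinφ1·cosφ2·cosΔλ=-0.78929187; θ=atan2(y, x)=-146.1429° <0 so +360° → 213.8571° ≈ 213.9°
Leg 2: φ1=-0.6427035, φ2=1.0448448, Δφ=1.6875484, Δλ=-2.8619473 rad; a=sin²(Δφ/2)+cosφ1·cosφ2·sin²(Δλ/2)=0.9523068817; c=2·atan2(√a, √(1-a))=2.701269010; dist=6371·c=17209.785 ≈ 17209.8 km; running total=29231.1 km
Leg 2 bearing: y=sinΔλ·cosφ2=-0.13856941, x=cosφ1·sinφ2-sinφ1·cosφ2·cosΔλ=0.40307872; θ=atan2(y, x)=-18.9718° <0 so +360° → 341.0282° ≈ 341.0°
Leg 3: φ1=1.0448448, φ2=0.8986945, Δφ=-0.1461504, Δλ=-0.1898482 rad; a=sin²(Δφ/2)+cosφ1·cosφ2·sin²(Δλ/2)=0.0081385981; c=2·atan2(√a, √(1-a))=0.180673998; dist=6371·c=1151.074 ≈ 1151.1 km; running total=30382.2 km
Leg 3 bearing: y=sinΔλ·cosφ2=-0.11749679, x=cosφ1·sinφ2-sinφ1·cosφ2·cosΔλ=-0.13595569; θ=atan2(y, x)=-139.1655° <0 so +360° → 220.8345° ≈ 220.8°
Leg 4: φ1=0.8986945, φ2=-0.4569185, Δφ=-1.3556129, Δλ=0.4921951 rad; a=sin²(Δφ/2)+cosφ1·cosφ2·sin²(Δλ/2)=0.4263997696; c=2·atan2(√a, √(1-a))=1.423059026; dist=6371·c=9066.309 ≈ 9066.3 km; running total=39448.5 km
Leg 4 bearing: y=sinΔλ·cosφ2=0.42408441, x=cosφ1·sinφ2-sinφ1·cosφ2·cosΔλ=-0.89357956; θ=atan2(y, x)=154.6114° ≈ 154.6°
Leg 5: φ1=-0.4569185, φ2=1.0684103, Δφ=1.5253288, Δλ=-3.1071695 rad; a=sin²(Δφ/2)+cosφ1·cosφ2·sin²(Δλ/2)=0.9092682496; c=2·atan2(√a, √(1-a))=2.529655066; dist=6371·c=16116.432 ≈ 16116.4 km; running total=55564.9 km
Leg 5 bearing: y=sinΔλ·cosφ2=-0.01657209, x=cosφ1·sinφ2-sinφ1·cosφ2·cosΔλ=0.57421543; θ=atan2(y, x)=-1.6531° <0 so +360° → 358.3469° ≈ 358.3°
Leg 6: φ1=1.0684103, φ2=0.8519633, Δφ=-0.2164470, Δλ=2.6587264 rad; a=sin²(Δφ/2)+cosφ1·cosφ2·sin²(Δλ/2)=0.3106232639; c=2·atan2(√a, √(1-a))=1.182347275; dist=6371·c=7532.734 ≈ 7532.7 km; running total=63097.6 km
Leg 6 bearing: y=sinΔλ·cosφ2=0.30575770, x=cosφ1·sinφ2-sinφ1·cosφ2·cosΔλ=0.87353193; θ=atan2(y, x)=19.2913° ≈ 19.3°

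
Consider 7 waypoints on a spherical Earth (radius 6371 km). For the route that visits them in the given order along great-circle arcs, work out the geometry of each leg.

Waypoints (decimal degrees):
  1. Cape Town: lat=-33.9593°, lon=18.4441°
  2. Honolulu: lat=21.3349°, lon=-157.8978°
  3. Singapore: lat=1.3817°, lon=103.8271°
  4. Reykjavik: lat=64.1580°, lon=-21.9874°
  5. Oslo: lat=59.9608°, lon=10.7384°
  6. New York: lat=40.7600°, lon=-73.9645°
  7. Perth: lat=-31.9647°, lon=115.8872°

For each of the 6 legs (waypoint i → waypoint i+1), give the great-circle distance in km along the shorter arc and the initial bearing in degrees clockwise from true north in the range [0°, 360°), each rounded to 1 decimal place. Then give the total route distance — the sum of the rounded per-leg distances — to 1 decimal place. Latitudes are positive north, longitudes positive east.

Leg 1: φ1=-0.5927016, φ2=0.3723643, Δφ=0.9650658, Δλ=-3.0777468 rad; a=sin²(Δφ/2)+cosφ1·cosφ2·sin²(Δλ/2)=0.9871248248; c=2·atan2(√a, √(1-a))=2.914165175; dist=6371·c=18566.146 ≈ 18566.1 km; running total=18566.1 km
Leg 1 bearing: y=sinΔλ·cosφ2=-0.05943012, x=cosφ1·sinφ2-sinφ1·cosφ2·cosΔλ=-0.21749869; θ=atan2(y, x)=-164.7174° <0 so +360° → 195.2826° ≈ 195.3°
Leg 2: φ1=0.3723643, φ2=0.0241152, Δφ=-0.3482490, Δλ=4.5679612 rad; a=sin²(Δφ/2)+cosφ1·cosφ2·sin²(Δλ/2)=0.5626255842; c=2·atan2(√a, √(1-a))=1.696377316; dist=6371·c=10807.620 ≈ 10807.6 km; running total=29373.7 km
Leg 2 bearing: y=sinΔλ·cosφ2=-0.98930070, x=cosφ1·sinφ2-sinφ1·cosφ2·cosΔλ=0.07480821; θ=atan2(y, x)=-85.6757° <0 so +360° → 274.3243° ≈ 274.3°
Leg 3: φ1=0.0241152, φ2=1.1197683, Δφ=1.0956531, Δλ=-2.1958773 rad; a=sin²(Δφ/2)+cosφ1·cosφ2·sin²(Δλ/2)=0.6166457396; c=2·atan2(√a, √(1-a))=1.806257522; dist=6371·c=11507.667 ≈ 11507.7 km; running total=40881.4 km
Leg 3 bearing: y=sinΔλ·cosφ2=-0.35347084, x=cosφ1·sinφ2-sinφ1·cosφ2·cosΔλ=0.90588821; θ=atan2(y, x)=-21.3154° <0 so +360° → 338.6846° ≈ 338.7°
Leg 4: φ1=1.1197683, φ2=1.0465134, Δφ=-0.0732550, Δλ=0.5711730 rad; a=sin²(Δφ/2)+cosφ1·cosφ2·sin²(Δλ/2)=0.0186589890; c=2·atan2(√a, √(1-a))=0.274052627; dist=6371·c=1745.989 ≈ 1746.0 km; running total=42627.4 km
Leg 4 bearing: y=sinΔλ·cosφ2=0.27062985, x=cosφ1·sinφ2-sinφ1·cosφ2·cosΔλ=-0.00167521; θ=atan2(y, x)=90.3547° ≈ 90.4°
Leg 5: φ1=1.0465134, φ2=0.7113962, Δφ=-0.3351172, Δλ=-1.4783445 rad; a=sin²(Δφ/2)+cosφ1·cosφ2·sin²(Δλ/2)=0.1998985072; c=2·atan2(√a, √(1-a))=0.927041462; dist=6371·c=5906.181 ≈ 5906.2 km; running total=48533.6 km
Leg 5 bearing: y=sinΔλ·cosφ2=-0.75421625, x=cosφ1·sinφ2-sinφ1·cosφ2·cosΔλ=0.26629724; θ=atan2(y, x)=-70.5530° <0 so +360° → 289.4470° ≈ 289.4°
Leg 6: φ1=0.7113962, φ2=-0.5578893, Δφ=-1.2692855, Δλ=3.3135373 rad; a=sin²(Δφ/2)+cosφ1·cosφ2·sin²(Δλ/2)=0.9893825301; c=2·atan2(√a, √(1-a))=2.935144006; dist=6371·c=18699.802 ≈ 18699.8 km; running total=67233.4 km
Leg 6 bearing: y=sinΔλ·cosφ2=-0.14515567, x=cosφ1·sinφ2-sinφ1·cosφ2·cosΔλ=0.14473696; θ=atan2(y, x)=-45.0828° <0 so +360° → 314.9172° ≈ 314.9°

Leg 1: dist=18566.1 km, bearing=195.3°
Leg 2: dist=10807.6 km, bearing=274.3°
Leg 3: dist=11507.7 km, bearing=338.7°
Leg 4: dist=1746.0 km, bearing=90.4°
Leg 5: dist=5906.2 km, bearing=289.4°
Leg 6: dist=18699.8 km, bearing=314.9°
Total: 67233.4 km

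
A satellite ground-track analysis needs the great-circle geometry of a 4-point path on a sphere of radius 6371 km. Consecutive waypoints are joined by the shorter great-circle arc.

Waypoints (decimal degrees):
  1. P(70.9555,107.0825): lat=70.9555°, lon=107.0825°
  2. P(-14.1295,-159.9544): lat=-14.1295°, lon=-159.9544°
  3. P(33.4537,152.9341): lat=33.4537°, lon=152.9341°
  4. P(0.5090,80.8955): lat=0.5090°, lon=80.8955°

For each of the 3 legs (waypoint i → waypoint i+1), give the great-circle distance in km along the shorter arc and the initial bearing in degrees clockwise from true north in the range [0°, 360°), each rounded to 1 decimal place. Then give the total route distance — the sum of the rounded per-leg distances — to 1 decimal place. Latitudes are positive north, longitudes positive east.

Leg 1: φ1=1.2384071, φ2=-0.2466063, Δφ=-1.4850134, Δλ=-4.6606731 rad; a=sin²(Δφ/2)+cosφ1·cosφ2·sin²(Δλ/2)=0.6235550155; c=2·atan2(√a, √(1-a))=1.820492980; dist=6371·c=11598.361 ≈ 11598.4 km; running total=11598.4 km
Leg 1 bearing: y=sinΔλ·cosφ2=0.96844994, x=cosφ1·sinφ2-sinφ1·cosφ2·cosΔλ=-0.03226997; θ=atan2(y, x)=91.9085° ≈ 91.9°
Leg 2: φ1=-0.2466063, φ2=0.5838772, Δφ=0.8304835, Δλ=5.4609345 rad; a=sin²(Δφ/2)+cosφ1·cosφ2·sin²(Δλ/2)=0.2919628319; c=2·atan2(√a, √(1-a))=1.141672384; dist=6371·c=7273.595 ≈ 7273.6 km; running total=18872.0 km
Leg 2 bearing: y=sinΔλ·cosφ2=-0.61129764, x=cosφ1·sinφ2-sinφ1·cosφ2·cosΔλ=0.67319933; θ=atan2(y, x)=-42.2410° <0 so +360° → 317.7590° ≈ 317.8°
Leg 3: φ1=0.5838772, φ2=0.0088837, Δφ=-0.5749935, Δλ=-1.2573108 rad; a=sin²(Δφ/2)+cosφ1·cosφ2·sin²(Δλ/2)=0.3689124754; c=2·atan2(√a, √(1-a))=1.305520922; dist=6371·c=8317.474 ≈ 8317.5 km; running total=27189.5 km
Leg 3 bearing: y=sinΔλ·cosφ2=-0.95122695, x=cosφ1·sinφ2-sinφ1·cosφ2·cosΔλ=-0.16257779; θ=atan2(y, x)=-99.6989° <0 so +360° → 260.3011° ≈ 260.3°

Leg 1: dist=11598.4 km, bearing=91.9°
Leg 2: dist=7273.6 km, bearing=317.8°
Leg 3: dist=8317.5 km, bearing=260.3°
Total: 27189.5 km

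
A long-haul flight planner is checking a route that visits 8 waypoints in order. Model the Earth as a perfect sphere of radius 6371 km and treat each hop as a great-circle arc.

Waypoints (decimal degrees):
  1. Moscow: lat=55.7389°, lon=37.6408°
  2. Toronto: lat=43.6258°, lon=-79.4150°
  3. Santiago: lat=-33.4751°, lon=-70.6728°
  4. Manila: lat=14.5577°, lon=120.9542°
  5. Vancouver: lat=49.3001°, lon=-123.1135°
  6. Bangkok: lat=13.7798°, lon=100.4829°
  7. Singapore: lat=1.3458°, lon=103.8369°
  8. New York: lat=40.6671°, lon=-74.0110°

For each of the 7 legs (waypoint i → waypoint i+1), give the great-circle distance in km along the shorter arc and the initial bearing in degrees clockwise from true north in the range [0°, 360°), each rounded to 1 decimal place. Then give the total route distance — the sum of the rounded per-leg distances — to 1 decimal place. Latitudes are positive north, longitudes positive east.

Leg 1: φ1=0.9728273, φ2=0.7614138, Δφ=-0.2114135, Δλ=-2.0430091 rad; a=sin²(Δφ/2)+cosφ1·cosφ2·sin²(Δλ/2)=0.3075659305; c=2·atan2(√a, √(1-a))=1.175731374; dist=6371·c=7490.585 ≈ 7490.6 km; running total=7490.6 km
Leg 1 bearing: y=sinΔλ·cosφ2=-0.64464475, x=cosφ1·sinφ2-sinφ1·cosφ2·cosΔλ=0.66053741; θ=atan2(y, x)=-44.3024° <0 so +360° → 315.6976° ≈ 315.7°
Leg 2: φ1=0.7614138, φ2=-0.5842507, Δφ=-1.3456646, Δλ=0.1525802 rad; a=sin²(Δφ/2)+cosφ1·cosφ2·sin²(Δλ/2)=0.3918899573; c=2·atan2(√a, √(1-a))=1.352855023; dist=6371·c=8619.039 ≈ 8619.0 km; running total=16109.6 km
Leg 2 bearing: y=sinΔλ·cosφ2=0.12677778, x=cosφ1·sinφ2-sinφ1·cosφ2·cosΔλ=-0.96807865; θ=atan2(y, x)=172.5391° ≈ 172.5°
Leg 3: φ1=-0.5842507, φ2=0.2540798, Δφ=0.8383305, Δλ=3.3445221 rad; a=sin²(Δφ/2)+cosφ1·cosφ2·sin²(Δλ/2)=0.9647102582; c=2·atan2(√a, √(1-a))=2.763635732; dist=6371·c=17607.123 ≈ 17607.1 km; running total=33716.7 km
Leg 3 bearing: y=sinΔλ·cosφ2=-0.19506909, x=cosφ1·sinφ2-sinφ1·cosφ2·cosΔλ=-0.31324999; θ=atan2(y, x)=-148.0884° <0 so +360° → 211.9116° ≈ 211.9°
Leg 4: φ1=0.2540798, φ2=0.8604491, Δφ=0.6063693, Δλ=-4.2597850 rad; a=sin²(Δφ/2)+cosφ1·cosφ2·sin²(Δλ/2)=0.5427257360; c=2·atan2(√a, √(1-a))=1.656352136; dist=6371·c=10552.619 ≈ 10552.6 km; running total=44269.3 km
Leg 4 bearing: y=sinΔλ·cosφ2=0.58643833, x=cosφ1·sinφ2-sinφ1·cosφ2·cosΔλ=0.80547385; θ=atan2(y, x)=36.0571° ≈ 36.1°
Leg 5: φ1=0.8604491, φ2=0.2405029, Δφ=-0.6199462, Δλ=3.9024934 rad; a=sin²(Δφ/2)+cosφ1·cosφ2·sin²(Δλ/2)=0.6390425593; c=2·atan2(√a, √(1-a))=1.852596346; dist=6371·c=11802.891 ≈ 11802.9 km; running total=56072.2 km
Leg 5 bearing: y=sinΔλ·cosφ2=-0.66972694, x=cosφ1·sinφ2-sinφ1·cosφ2·cosΔλ=0.68857425; θ=atan2(y, x)=-44.2050° <0 so +360° → 315.7950° ≈ 315.8°
Leg 6: φ1=0.2405029, φ2=0.0234886, Δφ=-0.2170142, Δλ=0.0585383 rad; a=sin²(Δφ/2)+cosφ1·cosφ2·sin²(Δλ/2)=0.0125592206; c=2·atan2(√a, √(1-a))=0.224607691; dist=6371·c=1430.976 ≈ 1431.0 km; running total=57503.2 km
Leg 6 bearing: y=sinΔλ·cosφ2=0.05848878, x=cosφ1·sinφ2-sinφ1·cosφ2·cosΔλ=-0.21490698; θ=atan2(y, x)=164.7752° ≈ 164.8°
Leg 7: φ1=0.0234886, φ2=0.7097748, Δφ=0.6862862, Δλ=-3.1040314 rad; a=sin²(Δφ/2)+cosφ1·cosφ2·sin²(Δλ/2)=0.8712296473; c=2·atan2(√a, √(1-a))=2.407530440; dist=6371·c=15338.376 ≈ 15338.4 km; running total=72841.6 km
Leg 7 bearing: y=sinΔλ·cosφ2=-0.02848382, x=cosφ1·sinφ2-sinφ1·cosφ2·cosΔλ=0.66928534; θ=atan2(y, x)=-2.4370° <0 so +360° → 357.5630° ≈ 357.6°

Leg 1: dist=7490.6 km, bearing=315.7°
Leg 2: dist=8619.0 km, bearing=172.5°
Leg 3: dist=17607.1 km, bearing=211.9°
Leg 4: dist=10552.6 km, bearing=36.1°
Leg 5: dist=11802.9 km, bearing=315.8°
Leg 6: dist=1431.0 km, bearing=164.8°
Leg 7: dist=15338.4 km, bearing=357.6°
Total: 72841.6 km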